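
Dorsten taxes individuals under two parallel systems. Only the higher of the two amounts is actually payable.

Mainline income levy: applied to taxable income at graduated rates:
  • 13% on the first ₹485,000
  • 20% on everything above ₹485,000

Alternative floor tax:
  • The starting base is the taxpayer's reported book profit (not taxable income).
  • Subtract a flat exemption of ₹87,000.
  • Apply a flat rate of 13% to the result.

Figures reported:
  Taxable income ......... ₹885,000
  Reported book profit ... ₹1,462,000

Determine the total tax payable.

Alternative floor tax:
  Base (reported book profit): ₹1,462,000
  Less exemption ₹87,000 → base ₹1,375,000
  ₹1,375,000 × 13% = ₹178,750

Mainline income levy:
  ₹485,000 × 13% = ₹63,050
  ₹400,000 × 20% = ₹80,000
  → ₹143,050

₹178,750 > ₹143,050, so the alternative floor tax is the binding amount.

₹178,750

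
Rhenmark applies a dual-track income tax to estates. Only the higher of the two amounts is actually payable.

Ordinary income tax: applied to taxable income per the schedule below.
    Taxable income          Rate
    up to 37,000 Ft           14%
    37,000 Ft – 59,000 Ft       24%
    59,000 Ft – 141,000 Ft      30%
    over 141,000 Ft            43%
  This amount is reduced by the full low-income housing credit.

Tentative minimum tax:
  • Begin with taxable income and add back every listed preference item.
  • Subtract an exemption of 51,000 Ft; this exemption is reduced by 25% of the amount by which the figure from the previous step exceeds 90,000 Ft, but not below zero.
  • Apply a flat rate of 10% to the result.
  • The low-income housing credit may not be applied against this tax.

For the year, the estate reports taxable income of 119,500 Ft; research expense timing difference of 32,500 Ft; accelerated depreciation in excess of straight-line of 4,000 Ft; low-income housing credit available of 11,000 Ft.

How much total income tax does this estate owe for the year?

17,610 Ft

Ordinary income tax:
  37,000 Ft × 14% = 5,180 Ft
  22,000 Ft × 24% = 5,280 Ft
  60,500 Ft × 30% = 18,150 Ft
  → 28,610 Ft
  Less low-income housing credit 11,000 Ft → 17,610 Ft

Tentative minimum tax:
  Adjusted income: 119,500 Ft + 32,500 Ft + 4,000 Ft = 156,000 Ft
  Exemption: 51,000 Ft − 25% × (156,000 Ft − 90,000 Ft) = 51,000 Ft − 16,500 Ft = 34,500 Ft
  Base: 156,000 Ft − 34,500 Ft = 121,500 Ft
  121,500 Ft × 10% = 12,150 Ft

17,610 Ft > 12,150 Ft, so the ordinary income tax governs.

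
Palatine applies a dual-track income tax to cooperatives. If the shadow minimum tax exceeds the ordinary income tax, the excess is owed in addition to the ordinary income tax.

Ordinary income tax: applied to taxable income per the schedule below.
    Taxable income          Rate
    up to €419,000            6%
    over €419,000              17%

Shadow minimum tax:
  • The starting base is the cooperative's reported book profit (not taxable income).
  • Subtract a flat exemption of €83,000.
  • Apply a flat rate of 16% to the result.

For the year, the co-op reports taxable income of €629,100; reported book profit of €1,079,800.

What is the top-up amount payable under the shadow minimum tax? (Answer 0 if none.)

€98,631

Ordinary income tax:
  €419,000 × 6% = €25,140
  €210,100 × 17% = €35,717
  → €60,857

Shadow minimum tax:
  Base (reported book profit): €1,079,800
  Less exemption €83,000 → base €996,800
  €996,800 × 16% = €159,488

Excess of shadow minimum tax over ordinary income tax: €159,488 − €60,857 = €98,631.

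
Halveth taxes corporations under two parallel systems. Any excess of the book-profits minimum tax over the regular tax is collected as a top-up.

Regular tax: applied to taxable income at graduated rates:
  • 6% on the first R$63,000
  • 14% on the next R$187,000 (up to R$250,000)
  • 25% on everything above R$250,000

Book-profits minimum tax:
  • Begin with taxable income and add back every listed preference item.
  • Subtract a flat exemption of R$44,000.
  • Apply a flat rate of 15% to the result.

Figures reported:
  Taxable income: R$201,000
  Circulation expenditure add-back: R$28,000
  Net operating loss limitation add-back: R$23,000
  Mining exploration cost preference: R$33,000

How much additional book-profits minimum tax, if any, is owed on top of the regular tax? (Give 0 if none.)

R$13,050

Regular tax:
  R$63,000 × 6% = R$3,780
  R$138,000 × 14% = R$19,320
  → R$23,100

Book-profits minimum tax:
  Adjusted income: R$201,000 + R$28,000 + R$23,000 + R$33,000 = R$285,000
  Less exemption R$44,000 → base R$241,000
  R$241,000 × 15% = R$36,150

Excess of book-profits minimum tax over regular tax: R$36,150 − R$23,100 = R$13,050.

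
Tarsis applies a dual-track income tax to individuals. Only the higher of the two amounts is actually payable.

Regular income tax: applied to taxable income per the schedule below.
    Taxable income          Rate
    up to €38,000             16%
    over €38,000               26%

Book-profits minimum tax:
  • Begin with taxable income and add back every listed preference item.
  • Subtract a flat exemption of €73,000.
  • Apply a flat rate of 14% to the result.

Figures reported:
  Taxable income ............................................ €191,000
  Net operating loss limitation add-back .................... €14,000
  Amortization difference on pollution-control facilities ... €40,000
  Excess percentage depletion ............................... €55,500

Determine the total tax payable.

Regular income tax:
  €38,000 × 16% = €6,080
  €153,000 × 26% = €39,780
  → €45,860

Book-profits minimum tax:
  Adjusted income: €191,000 + €14,000 + €40,000 + €55,500 = €300,500
  Less exemption €73,000 → base €227,500
  €227,500 × 14% = €31,850

€45,860 > €31,850, so the regular income tax governs.

€45,860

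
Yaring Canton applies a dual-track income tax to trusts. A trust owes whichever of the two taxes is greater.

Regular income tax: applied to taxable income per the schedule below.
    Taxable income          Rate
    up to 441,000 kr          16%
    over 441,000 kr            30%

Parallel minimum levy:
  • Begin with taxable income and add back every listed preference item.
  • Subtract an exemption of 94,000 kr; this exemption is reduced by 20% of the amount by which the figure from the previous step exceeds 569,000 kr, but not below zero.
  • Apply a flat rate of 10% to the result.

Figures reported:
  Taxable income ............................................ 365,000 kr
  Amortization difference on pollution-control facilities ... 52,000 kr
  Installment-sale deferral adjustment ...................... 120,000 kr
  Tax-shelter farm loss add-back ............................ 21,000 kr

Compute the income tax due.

Regular income tax:
  365,000 kr × 16% = 58,400 kr

Parallel minimum levy:
  Adjusted income: 365,000 kr + 52,000 kr + 120,000 kr + 21,000 kr = 558,000 kr
  Exemption: 558,000 kr ≤ 569,000 kr, so full 94,000 kr applies
  Base: 558,000 kr − 94,000 kr = 464,000 kr
  464,000 kr × 10% = 46,400 kr

58,400 kr > 46,400 kr, so the regular income tax governs.

58,400 kr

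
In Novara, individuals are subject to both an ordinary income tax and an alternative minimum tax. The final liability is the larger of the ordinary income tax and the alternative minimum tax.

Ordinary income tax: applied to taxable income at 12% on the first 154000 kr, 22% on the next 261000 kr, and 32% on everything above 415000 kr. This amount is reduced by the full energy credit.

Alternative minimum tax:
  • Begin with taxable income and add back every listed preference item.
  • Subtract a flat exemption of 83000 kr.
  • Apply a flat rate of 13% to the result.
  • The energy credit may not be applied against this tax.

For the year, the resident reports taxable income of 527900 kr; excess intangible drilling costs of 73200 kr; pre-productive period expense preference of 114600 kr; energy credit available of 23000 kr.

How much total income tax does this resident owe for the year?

Alternative minimum tax:
  Adjusted income: 527900 kr + 73200 kr + 114600 kr = 715700 kr
  Less exemption 83000 kr → base 632700 kr
  632700 kr × 13% = 82251 kr

Ordinary income tax:
  154000 kr × 12% = 18480 kr
  261000 kr × 22% = 57420 kr
  112900 kr × 32% = 36128 kr
  → 112028 kr
  Less energy credit 23000 kr → 89028 kr

89028 kr > 82251 kr, so the ordinary income tax governs.

89028 kr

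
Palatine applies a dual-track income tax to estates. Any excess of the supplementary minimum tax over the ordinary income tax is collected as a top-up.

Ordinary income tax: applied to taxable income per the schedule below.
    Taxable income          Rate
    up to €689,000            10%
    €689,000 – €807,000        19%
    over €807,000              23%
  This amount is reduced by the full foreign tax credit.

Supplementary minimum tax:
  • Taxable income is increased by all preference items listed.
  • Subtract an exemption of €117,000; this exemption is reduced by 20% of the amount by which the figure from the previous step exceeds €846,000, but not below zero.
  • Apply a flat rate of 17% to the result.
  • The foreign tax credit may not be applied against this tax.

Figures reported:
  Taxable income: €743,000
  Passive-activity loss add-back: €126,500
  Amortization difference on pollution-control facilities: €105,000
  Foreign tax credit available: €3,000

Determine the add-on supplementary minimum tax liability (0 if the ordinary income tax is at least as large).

€73,984

Ordinary income tax:
  €689,000 × 10% = €68,900
  €54,000 × 19% = €10,260
  → €79,160
  Less foreign tax credit €3,000 → €76,160

Supplementary minimum tax:
  Adjusted income: €743,000 + €126,500 + €105,000 = €974,500
  Exemption: €117,000 − 20% × (€974,500 − €846,000) = €117,000 − €25,700 = €91,300
  Base: €974,500 − €91,300 = €883,200
  €883,200 × 17% = €150,144

Excess of supplementary minimum tax over ordinary income tax: €150,144 − €76,160 = €73,984.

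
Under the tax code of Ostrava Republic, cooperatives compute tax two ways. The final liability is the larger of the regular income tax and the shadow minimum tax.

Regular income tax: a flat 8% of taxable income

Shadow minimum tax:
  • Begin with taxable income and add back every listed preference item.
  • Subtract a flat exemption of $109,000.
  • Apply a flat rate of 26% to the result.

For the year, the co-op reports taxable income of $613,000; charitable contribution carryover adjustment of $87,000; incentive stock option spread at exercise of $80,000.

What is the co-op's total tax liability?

Regular income tax:
  $613,000 × 8% = $49,040

Shadow minimum tax:
  Adjusted income: $613,000 + $87,000 + $80,000 = $780,000
  Less exemption $109,000 → base $671,000
  $671,000 × 26% = $174,460

$174,460 > $49,040, so the shadow minimum tax is the binding amount.

$174,460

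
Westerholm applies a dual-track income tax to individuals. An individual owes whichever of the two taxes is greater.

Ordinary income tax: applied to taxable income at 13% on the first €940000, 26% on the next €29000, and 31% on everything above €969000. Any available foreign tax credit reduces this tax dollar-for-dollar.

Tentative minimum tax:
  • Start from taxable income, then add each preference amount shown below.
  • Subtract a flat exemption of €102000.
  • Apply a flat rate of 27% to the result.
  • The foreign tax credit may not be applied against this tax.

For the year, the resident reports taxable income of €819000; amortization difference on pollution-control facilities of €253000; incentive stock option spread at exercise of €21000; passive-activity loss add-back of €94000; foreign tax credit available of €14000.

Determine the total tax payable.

€292950

Ordinary income tax:
  €819000 × 13% = €106470
  Less foreign tax credit €14000 → €92470

Tentative minimum tax:
  Adjusted income: €819000 + €253000 + €21000 + €94000 = €1187000
  Less exemption €102000 → base €1085000
  €1085000 × 27% = €292950

€292950 > €92470, so the tentative minimum tax is the binding amount.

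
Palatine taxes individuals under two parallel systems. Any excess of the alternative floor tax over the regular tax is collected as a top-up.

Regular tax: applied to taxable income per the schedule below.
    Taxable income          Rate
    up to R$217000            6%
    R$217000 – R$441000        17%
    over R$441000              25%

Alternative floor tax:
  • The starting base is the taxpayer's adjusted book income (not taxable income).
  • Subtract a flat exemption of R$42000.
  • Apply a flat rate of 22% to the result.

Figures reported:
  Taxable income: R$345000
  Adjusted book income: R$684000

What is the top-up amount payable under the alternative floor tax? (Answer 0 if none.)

Alternative floor tax:
  Base (adjusted book income): R$684000
  Less exemption R$42000 → base R$642000
  R$642000 × 22% = R$141240

Regular tax:
  R$217000 × 6% = R$13020
  R$128000 × 17% = R$21760
  → R$34780

Excess of alternative floor tax over regular tax: R$141240 − R$34780 = R$106460.

R$106460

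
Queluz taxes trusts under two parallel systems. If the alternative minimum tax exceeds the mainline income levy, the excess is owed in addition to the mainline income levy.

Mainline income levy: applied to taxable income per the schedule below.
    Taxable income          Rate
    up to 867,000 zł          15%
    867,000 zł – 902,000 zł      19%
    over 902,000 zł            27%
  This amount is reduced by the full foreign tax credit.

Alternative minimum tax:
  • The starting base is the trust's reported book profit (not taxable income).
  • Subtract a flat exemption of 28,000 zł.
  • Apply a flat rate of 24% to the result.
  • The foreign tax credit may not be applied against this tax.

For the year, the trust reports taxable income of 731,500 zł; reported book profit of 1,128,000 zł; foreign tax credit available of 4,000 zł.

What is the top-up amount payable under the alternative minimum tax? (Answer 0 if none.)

158,275 zł

Mainline income levy:
  731,500 zł × 15% = 109,725 zł
  Less foreign tax credit 4,000 zł → 105,725 zł

Alternative minimum tax:
  Base (reported book profit): 1,128,000 zł
  Less exemption 28,000 zł → base 1,100,000 zł
  1,100,000 zł × 24% = 264,000 zł

Excess of alternative minimum tax over mainline income levy: 264,000 zł − 105,725 zł = 158,275 zł.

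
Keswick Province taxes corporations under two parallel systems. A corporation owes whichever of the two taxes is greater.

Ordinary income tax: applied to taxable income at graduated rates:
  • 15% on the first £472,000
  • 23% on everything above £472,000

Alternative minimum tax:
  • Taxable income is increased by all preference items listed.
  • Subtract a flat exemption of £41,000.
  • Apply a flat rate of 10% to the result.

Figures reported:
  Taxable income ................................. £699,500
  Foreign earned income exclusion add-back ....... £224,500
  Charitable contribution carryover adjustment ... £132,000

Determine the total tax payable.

Alternative minimum tax:
  Adjusted income: £699,500 + £224,500 + £132,000 = £1,056,000
  Less exemption £41,000 → base £1,015,000
  £1,015,000 × 10% = £101,500

Ordinary income tax:
  £472,000 × 15% = £70,800
  £227,500 × 23% = £52,325
  → £123,125

£123,125 > £101,500, so the ordinary income tax governs.

£123,125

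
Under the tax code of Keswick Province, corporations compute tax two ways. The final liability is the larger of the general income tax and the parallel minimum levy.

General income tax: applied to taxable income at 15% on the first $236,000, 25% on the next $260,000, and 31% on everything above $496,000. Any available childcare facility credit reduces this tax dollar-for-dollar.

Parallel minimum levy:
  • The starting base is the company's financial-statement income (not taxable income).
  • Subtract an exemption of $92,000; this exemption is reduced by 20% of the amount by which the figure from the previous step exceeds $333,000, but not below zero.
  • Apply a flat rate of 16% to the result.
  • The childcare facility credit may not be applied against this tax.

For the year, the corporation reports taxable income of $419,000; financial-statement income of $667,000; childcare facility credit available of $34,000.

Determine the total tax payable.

General income tax:
  $236,000 × 15% = $35,400
  $183,000 × 25% = $45,750
  → $81,150
  Less childcare facility credit $34,000 → $47,150

Parallel minimum levy:
  Base (financial-statement income): $667,000
  Exemption: $92,000 − 20% × ($667,000 − $333,000) = $92,000 − $66,800 = $25,200
  Base: $667,000 − $25,200 = $641,800
  $641,800 × 16% = $102,688

$102,688 > $47,150, so the parallel minimum levy is the binding amount.

$102,688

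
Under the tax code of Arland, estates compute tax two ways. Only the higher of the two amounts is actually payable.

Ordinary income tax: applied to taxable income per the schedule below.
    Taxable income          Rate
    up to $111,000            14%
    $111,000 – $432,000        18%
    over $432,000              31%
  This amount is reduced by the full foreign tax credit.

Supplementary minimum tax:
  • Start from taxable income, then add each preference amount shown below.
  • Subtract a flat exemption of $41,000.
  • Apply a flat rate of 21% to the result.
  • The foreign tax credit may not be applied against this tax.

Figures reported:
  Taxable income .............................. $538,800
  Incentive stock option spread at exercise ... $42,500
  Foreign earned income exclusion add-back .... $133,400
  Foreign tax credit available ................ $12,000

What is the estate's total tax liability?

Supplementary minimum tax:
  Adjusted income: $538,800 + $42,500 + $133,400 = $714,700
  Less exemption $41,000 → base $673,700
  $673,700 × 21% = $141,477

Ordinary income tax:
  $111,000 × 14% = $15,540
  $321,000 × 18% = $57,780
  $106,800 × 31% = $33,108
  → $106,428
  Less foreign tax credit $12,000 → $94,428

$141,477 > $94,428, so the supplementary minimum tax is the binding amount.

$141,477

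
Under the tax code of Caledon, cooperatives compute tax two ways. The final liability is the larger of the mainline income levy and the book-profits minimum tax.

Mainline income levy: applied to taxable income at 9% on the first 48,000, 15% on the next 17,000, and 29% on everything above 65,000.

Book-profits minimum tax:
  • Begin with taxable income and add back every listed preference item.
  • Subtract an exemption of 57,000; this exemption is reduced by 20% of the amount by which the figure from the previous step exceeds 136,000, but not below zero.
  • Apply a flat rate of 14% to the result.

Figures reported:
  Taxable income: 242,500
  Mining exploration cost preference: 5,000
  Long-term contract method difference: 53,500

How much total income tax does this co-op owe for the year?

58,345

Mainline income levy:
  48,000 × 9% = 4,320
  17,000 × 15% = 2,550
  177,500 × 29% = 51,475
  → 58,345

Book-profits minimum tax:
  Adjusted income: 242,500 + 5,000 + 53,500 = 301,000
  Exemption: 57,000 − 20% × (301,000 − 136,000) = 57,000 − 33,000 = 24,000
  Base: 301,000 − 24,000 = 277,000
  277,000 × 14% = 38,780

58,345 > 38,780, so the mainline income levy governs.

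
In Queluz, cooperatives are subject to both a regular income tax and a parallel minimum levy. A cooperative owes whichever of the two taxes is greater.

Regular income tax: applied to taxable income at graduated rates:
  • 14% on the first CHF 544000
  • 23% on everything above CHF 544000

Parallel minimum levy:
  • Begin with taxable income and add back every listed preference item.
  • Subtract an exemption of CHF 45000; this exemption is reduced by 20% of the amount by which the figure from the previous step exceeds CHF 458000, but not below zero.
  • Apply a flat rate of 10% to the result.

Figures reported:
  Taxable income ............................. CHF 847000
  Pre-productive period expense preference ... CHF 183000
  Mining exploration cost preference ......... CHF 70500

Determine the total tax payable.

Parallel minimum levy:
  Adjusted income: CHF 847000 + CHF 183000 + CHF 70500 = CHF 1100500
  Exemption: 20% × (CHF 1100500 − CHF 458000) = CHF 128500 ≥ CHF 45000, so the exemption is fully phased out
  Base: CHF 1100500 − CHF 0 = CHF 1100500
  CHF 1100500 × 10% = CHF 110050

Regular income tax:
  CHF 544000 × 14% = CHF 76160
  CHF 303000 × 23% = CHF 69690
  → CHF 145850

CHF 145850 > CHF 110050, so the regular income tax governs.

CHF 145850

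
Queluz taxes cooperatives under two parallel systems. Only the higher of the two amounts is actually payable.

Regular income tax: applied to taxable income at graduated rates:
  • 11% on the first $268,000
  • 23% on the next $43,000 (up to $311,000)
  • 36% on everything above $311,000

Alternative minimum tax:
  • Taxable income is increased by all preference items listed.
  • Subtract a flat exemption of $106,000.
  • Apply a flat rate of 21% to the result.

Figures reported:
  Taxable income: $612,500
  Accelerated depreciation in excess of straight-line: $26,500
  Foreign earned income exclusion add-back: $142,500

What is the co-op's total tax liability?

$147,910

Alternative minimum tax:
  Adjusted income: $612,500 + $26,500 + $142,500 = $781,500
  Less exemption $106,000 → base $675,500
  $675,500 × 21% = $141,855

Regular income tax:
  $268,000 × 11% = $29,480
  $43,000 × 23% = $9,890
  $301,500 × 36% = $108,540
  → $147,910

$147,910 > $141,855, so the regular income tax governs.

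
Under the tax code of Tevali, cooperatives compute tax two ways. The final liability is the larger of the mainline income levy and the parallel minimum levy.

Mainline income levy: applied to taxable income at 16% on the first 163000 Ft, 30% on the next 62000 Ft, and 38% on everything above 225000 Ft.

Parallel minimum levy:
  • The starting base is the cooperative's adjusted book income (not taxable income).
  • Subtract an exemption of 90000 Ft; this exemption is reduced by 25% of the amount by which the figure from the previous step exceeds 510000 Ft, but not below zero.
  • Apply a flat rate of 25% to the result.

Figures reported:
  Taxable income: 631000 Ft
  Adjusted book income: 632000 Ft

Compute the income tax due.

198960 Ft

Parallel minimum levy:
  Base (adjusted book income): 632000 Ft
  Exemption: 90000 Ft − 25% × (632000 Ft − 510000 Ft) = 90000 Ft − 30500 Ft = 59500 Ft
  Base: 632000 Ft − 59500 Ft = 572500 Ft
  572500 Ft × 25% = 143125 Ft

Mainline income levy:
  163000 Ft × 16% = 26080 Ft
  62000 Ft × 30% = 18600 Ft
  406000 Ft × 38% = 154280 Ft
  → 198960 Ft

198960 Ft > 143125 Ft, so the mainline income levy governs.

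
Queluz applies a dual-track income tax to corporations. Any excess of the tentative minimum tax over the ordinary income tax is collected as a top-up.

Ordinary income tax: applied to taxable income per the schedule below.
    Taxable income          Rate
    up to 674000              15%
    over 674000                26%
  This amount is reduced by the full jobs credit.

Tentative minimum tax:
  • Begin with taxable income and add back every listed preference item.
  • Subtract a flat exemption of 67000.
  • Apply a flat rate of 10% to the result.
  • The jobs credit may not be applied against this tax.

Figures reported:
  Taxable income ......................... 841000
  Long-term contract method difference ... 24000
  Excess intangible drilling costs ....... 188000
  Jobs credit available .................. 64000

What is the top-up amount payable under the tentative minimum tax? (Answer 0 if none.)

Ordinary income tax:
  674000 × 15% = 101100
  167000 × 26% = 43420
  → 144520
  Less jobs credit 64000 → 80520

Tentative minimum tax:
  Adjusted income: 841000 + 24000 + 188000 = 1053000
  Less exemption 67000 → base 986000
  986000 × 10% = 98600

Excess of tentative minimum tax over ordinary income tax: 98600 − 80520 = 18080.

18080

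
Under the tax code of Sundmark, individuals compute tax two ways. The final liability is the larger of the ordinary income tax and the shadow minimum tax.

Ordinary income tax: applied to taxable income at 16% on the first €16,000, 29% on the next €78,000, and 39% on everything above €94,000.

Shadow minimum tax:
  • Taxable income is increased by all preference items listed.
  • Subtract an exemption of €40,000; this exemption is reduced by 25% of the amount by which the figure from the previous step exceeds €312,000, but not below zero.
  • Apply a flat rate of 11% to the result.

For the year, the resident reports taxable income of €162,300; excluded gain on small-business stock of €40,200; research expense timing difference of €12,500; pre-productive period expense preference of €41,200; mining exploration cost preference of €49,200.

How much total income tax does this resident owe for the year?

€51,817

Ordinary income tax:
  €16,000 × 16% = €2,560
  €78,000 × 29% = €22,620
  €68,300 × 39% = €26,637
  → €51,817

Shadow minimum tax:
  Adjusted income: €162,300 + €40,200 + €12,500 + €41,200 + €49,200 = €305,400
  Exemption: €305,400 ≤ €312,000, so full €40,000 applies
  Base: €305,400 − €40,000 = €265,400
  €265,400 × 11% = €29,194

€51,817 > €29,194, so the ordinary income tax governs.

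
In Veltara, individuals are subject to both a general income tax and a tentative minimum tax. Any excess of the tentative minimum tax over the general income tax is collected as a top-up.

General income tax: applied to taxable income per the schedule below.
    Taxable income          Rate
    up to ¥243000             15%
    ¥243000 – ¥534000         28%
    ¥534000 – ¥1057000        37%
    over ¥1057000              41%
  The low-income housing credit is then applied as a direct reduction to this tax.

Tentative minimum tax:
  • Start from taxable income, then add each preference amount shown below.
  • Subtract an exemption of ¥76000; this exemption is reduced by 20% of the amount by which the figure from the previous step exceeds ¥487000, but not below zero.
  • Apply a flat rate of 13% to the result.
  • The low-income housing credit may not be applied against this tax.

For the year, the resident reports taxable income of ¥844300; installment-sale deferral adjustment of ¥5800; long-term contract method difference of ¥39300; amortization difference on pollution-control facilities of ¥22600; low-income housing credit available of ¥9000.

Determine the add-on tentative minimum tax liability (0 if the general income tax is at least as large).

¥0

General income tax:
  ¥243000 × 15% = ¥36450
  ¥291000 × 28% = ¥81480
  ¥310300 × 37% = ¥114811
  → ¥232741
  Less low-income housing credit ¥9000 → ¥223741

Tentative minimum tax:
  Adjusted income: ¥844300 + ¥5800 + ¥39300 + ¥22600 = ¥912000
  Exemption: 20% × (¥912000 − ¥487000) = ¥85000 ≥ ¥76000, so the exemption is fully phased out
  Base: ¥912000 − ¥0 = ¥912000
  ¥912000 × 13% = ¥118560

¥118560 ≤ ¥223741, so no add-on is due.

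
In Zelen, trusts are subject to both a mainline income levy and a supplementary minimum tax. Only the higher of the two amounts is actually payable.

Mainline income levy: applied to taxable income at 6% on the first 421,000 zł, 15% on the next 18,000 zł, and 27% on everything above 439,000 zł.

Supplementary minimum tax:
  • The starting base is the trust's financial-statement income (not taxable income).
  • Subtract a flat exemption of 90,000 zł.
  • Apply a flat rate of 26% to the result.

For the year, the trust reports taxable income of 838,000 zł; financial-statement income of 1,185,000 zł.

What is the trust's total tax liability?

Supplementary minimum tax:
  Base (financial-statement income): 1,185,000 zł
  Less exemption 90,000 zł → base 1,095,000 zł
  1,095,000 zł × 26% = 284,700 zł

Mainline income levy:
  421,000 zł × 6% = 25,260 zł
  18,000 zł × 15% = 2,700 zł
  399,000 zł × 27% = 107,730 zł
  → 135,690 zł

284,700 zł > 135,690 zł, so the supplementary minimum tax is the binding amount.

284,700 zł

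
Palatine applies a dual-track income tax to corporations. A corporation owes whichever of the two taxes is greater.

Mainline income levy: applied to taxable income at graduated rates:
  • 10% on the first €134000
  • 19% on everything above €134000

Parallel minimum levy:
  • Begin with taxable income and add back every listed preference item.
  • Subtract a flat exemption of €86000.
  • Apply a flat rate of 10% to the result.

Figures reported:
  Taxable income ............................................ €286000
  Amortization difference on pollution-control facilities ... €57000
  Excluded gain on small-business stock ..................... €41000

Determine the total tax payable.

Parallel minimum levy:
  Adjusted income: €286000 + €57000 + €41000 = €384000
  Less exemption €86000 → base €298000
  €298000 × 10% = €29800

Mainline income levy:
  €134000 × 10% = €13400
  €152000 × 19% = €28880
  → €42280

€42280 > €29800, so the mainline income levy governs.

€42280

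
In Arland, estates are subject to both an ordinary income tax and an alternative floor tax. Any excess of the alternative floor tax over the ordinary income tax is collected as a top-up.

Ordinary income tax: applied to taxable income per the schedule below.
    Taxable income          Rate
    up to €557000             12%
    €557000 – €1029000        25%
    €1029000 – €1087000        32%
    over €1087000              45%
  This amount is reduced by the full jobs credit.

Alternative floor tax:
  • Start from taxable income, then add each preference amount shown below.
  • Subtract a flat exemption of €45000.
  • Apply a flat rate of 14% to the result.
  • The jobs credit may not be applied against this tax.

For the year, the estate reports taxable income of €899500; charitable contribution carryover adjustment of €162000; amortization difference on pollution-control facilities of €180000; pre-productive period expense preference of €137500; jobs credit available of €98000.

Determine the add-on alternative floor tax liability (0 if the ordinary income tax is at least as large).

Ordinary income tax:
  €557000 × 12% = €66840
  €342500 × 25% = €85625
  → €152465
  Less jobs credit €98000 → €54465

Alternative floor tax:
  Adjusted income: €899500 + €162000 + €180000 + €137500 = €1379000
  Less exemption €45000 → base €1334000
  €1334000 × 14% = €186760

Excess of alternative floor tax over ordinary income tax: €186760 − €54465 = €132295.

€132295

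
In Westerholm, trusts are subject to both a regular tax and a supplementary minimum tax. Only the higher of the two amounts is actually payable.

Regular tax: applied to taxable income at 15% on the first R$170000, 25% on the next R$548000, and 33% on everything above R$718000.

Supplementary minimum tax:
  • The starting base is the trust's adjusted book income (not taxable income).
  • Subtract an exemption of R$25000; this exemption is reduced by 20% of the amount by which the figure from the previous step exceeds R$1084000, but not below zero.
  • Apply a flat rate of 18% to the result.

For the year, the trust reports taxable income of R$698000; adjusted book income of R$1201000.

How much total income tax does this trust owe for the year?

Regular tax:
  R$170000 × 15% = R$25500
  R$528000 × 25% = R$132000
  → R$157500

Supplementary minimum tax:
  Base (adjusted book income): R$1201000
  Exemption: R$25000 − 20% × (R$1201000 − R$1084000) = R$25000 − R$23400 = R$1600
  Base: R$1201000 − R$1600 = R$1199400
  R$1199400 × 18% = R$215892

R$215892 > R$157500, so the supplementary minimum tax is the binding amount.

R$215892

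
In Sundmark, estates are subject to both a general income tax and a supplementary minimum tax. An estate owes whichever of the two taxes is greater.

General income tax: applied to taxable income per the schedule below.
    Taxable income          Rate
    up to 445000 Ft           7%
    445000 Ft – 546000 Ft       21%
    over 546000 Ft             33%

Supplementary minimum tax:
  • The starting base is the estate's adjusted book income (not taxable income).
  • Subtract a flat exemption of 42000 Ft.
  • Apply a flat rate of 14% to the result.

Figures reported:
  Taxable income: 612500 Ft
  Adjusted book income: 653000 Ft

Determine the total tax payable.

85540 Ft

Supplementary minimum tax:
  Base (adjusted book income): 653000 Ft
  Less exemption 42000 Ft → base 611000 Ft
  611000 Ft × 14% = 85540 Ft

General income tax:
  445000 Ft × 7% = 31150 Ft
  101000 Ft × 21% = 21210 Ft
  66500 Ft × 33% = 21945 Ft
  → 74305 Ft

85540 Ft > 74305 Ft, so the supplementary minimum tax is the binding amount.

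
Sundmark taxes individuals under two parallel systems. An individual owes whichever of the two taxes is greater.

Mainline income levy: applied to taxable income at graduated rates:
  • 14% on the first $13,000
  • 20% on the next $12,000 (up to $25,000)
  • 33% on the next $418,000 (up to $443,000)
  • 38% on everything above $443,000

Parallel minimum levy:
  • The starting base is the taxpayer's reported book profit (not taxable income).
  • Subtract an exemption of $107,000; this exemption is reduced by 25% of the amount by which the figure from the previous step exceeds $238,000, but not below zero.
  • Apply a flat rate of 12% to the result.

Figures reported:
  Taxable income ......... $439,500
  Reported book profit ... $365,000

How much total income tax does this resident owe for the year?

$141,005

Mainline income levy:
  $13,000 × 14% = $1,820
  $12,000 × 20% = $2,400
  $414,500 × 33% = $136,785
  → $141,005

Parallel minimum levy:
  Base (reported book profit): $365,000
  Exemption: $107,000 − 25% × ($365,000 − $238,000) = $107,000 − $31,750 = $75,250
  Base: $365,000 − $75,250 = $289,750
  $289,750 × 12% = $34,770

$141,005 > $34,770, so the mainline income levy governs.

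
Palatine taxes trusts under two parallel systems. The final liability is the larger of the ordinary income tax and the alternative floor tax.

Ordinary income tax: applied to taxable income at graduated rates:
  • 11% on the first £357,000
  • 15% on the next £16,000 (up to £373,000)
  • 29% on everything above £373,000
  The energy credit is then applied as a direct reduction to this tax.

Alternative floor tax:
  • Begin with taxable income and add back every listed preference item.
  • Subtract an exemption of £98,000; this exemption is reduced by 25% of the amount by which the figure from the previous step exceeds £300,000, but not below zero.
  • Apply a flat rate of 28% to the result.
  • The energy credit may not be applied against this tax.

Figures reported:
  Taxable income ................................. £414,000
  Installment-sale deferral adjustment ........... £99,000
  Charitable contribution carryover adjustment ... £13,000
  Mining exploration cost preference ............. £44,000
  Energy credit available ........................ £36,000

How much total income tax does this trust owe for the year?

Ordinary income tax:
  £357,000 × 11% = £39,270
  £16,000 × 15% = £2,400
  £41,000 × 29% = £11,890
  → £53,560
  Less energy credit £36,000 → £17,560

Alternative floor tax:
  Adjusted income: £414,000 + £99,000 + £13,000 + £44,000 = £570,000
  Exemption: £98,000 − 25% × (£570,000 − £300,000) = £98,000 − £67,500 = £30,500
  Base: £570,000 − £30,500 = £539,500
  £539,500 × 28% = £151,060

£151,060 > £17,560, so the alternative floor tax is the binding amount.

£151,060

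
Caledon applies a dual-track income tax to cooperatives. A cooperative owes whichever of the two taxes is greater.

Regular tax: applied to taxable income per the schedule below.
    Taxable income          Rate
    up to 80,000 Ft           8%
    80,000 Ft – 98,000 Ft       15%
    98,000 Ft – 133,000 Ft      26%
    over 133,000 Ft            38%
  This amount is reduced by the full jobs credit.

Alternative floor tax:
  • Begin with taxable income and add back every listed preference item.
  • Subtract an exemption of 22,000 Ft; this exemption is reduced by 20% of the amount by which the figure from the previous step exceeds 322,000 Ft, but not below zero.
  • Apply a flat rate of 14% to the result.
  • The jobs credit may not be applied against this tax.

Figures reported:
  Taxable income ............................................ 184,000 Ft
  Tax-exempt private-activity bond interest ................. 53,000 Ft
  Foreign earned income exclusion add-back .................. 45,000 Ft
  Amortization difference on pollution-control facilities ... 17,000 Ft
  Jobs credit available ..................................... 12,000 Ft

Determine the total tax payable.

Alternative floor tax:
  Adjusted income: 184,000 Ft + 53,000 Ft + 45,000 Ft + 17,000 Ft = 299,000 Ft
  Exemption: 299,000 Ft ≤ 322,000 Ft, so full 22,000 Ft applies
  Base: 299,000 Ft − 22,000 Ft = 277,000 Ft
  277,000 Ft × 14% = 38,780 Ft

Regular tax:
  80,000 Ft × 8% = 6,400 Ft
  18,000 Ft × 15% = 2,700 Ft
  35,000 Ft × 26% = 9,100 Ft
  51,000 Ft × 38% = 19,380 Ft
  → 37,580 Ft
  Less jobs credit 12,000 Ft → 25,580 Ft

38,780 Ft > 25,580 Ft, so the alternative floor tax is the binding amount.

38,780 Ft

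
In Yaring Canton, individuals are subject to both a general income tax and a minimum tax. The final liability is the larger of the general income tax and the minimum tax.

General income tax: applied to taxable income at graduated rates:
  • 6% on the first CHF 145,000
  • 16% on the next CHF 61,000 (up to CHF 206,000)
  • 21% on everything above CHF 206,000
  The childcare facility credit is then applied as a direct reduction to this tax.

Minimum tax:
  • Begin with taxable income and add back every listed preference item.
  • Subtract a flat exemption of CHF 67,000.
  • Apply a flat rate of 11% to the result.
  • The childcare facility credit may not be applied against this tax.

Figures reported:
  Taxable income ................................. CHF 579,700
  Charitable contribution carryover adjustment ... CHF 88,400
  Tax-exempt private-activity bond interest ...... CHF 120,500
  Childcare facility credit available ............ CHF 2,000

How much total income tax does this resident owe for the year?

CHF 94,937

Minimum tax:
  Adjusted income: CHF 579,700 + CHF 88,400 + CHF 120,500 = CHF 788,600
  Less exemption CHF 67,000 → base CHF 721,600
  CHF 721,600 × 11% = CHF 79,376

General income tax:
  CHF 145,000 × 6% = CHF 8,700
  CHF 61,000 × 16% = CHF 9,760
  CHF 373,700 × 21% = CHF 78,477
  → CHF 96,937
  Less childcare facility credit CHF 2,000 → CHF 94,937

CHF 94,937 > CHF 79,376, so the general income tax governs.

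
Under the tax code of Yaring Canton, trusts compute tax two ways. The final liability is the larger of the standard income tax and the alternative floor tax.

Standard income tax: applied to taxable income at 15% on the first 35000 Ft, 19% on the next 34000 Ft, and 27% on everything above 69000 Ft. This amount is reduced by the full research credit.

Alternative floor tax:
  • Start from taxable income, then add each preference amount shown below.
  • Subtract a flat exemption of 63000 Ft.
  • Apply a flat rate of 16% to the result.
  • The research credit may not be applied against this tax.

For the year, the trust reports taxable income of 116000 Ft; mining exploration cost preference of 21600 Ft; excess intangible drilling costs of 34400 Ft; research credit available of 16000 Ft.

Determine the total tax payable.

Standard income tax:
  35000 Ft × 15% = 5250 Ft
  34000 Ft × 19% = 6460 Ft
  47000 Ft × 27% = 12690 Ft
  → 24400 Ft
  Less research credit 16000 Ft → 8400 Ft

Alternative floor tax:
  Adjusted income: 116000 Ft + 21600 Ft + 34400 Ft = 172000 Ft
  Less exemption 63000 Ft → base 109000 Ft
  109000 Ft × 16% = 17440 Ft

17440 Ft > 8400 Ft, so the alternative floor tax is the binding amount.

17440 Ft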